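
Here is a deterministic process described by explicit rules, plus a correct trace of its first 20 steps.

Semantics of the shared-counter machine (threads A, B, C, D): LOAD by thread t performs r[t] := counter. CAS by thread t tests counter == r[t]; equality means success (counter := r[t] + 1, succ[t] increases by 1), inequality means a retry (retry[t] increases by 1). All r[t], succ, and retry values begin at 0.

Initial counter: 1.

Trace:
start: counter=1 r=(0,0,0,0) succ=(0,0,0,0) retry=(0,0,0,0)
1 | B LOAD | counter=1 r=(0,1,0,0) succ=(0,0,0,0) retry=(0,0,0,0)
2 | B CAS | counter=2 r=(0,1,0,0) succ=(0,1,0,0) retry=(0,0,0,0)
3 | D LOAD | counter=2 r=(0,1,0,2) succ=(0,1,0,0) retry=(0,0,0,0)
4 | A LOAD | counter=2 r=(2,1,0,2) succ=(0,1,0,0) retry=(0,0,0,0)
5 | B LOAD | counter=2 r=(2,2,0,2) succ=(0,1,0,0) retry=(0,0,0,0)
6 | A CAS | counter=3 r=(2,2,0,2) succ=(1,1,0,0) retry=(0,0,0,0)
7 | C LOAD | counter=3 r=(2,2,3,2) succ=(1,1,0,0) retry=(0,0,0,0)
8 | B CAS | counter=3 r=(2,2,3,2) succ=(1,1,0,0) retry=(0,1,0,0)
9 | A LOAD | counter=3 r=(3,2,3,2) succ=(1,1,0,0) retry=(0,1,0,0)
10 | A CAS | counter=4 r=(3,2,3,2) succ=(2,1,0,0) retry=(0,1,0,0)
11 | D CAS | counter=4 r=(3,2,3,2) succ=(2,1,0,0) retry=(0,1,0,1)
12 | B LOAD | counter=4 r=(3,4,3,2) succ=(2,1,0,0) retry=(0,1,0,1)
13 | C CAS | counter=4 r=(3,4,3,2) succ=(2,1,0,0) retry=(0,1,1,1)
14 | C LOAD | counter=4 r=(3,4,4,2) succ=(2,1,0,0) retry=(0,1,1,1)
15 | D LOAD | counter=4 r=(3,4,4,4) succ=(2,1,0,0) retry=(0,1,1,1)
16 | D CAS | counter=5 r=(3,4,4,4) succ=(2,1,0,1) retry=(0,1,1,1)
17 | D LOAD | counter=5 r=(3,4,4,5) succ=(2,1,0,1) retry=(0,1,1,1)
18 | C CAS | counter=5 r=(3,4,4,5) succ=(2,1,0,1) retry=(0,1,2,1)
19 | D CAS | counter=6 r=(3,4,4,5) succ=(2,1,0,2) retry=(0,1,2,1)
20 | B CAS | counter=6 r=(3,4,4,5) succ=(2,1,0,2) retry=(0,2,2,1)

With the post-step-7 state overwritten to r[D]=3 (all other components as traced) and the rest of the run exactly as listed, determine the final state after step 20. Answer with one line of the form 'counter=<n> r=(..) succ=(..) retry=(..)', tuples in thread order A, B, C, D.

state after step 7 := counter=3 r=(2,2,3,3) succ=(1,1,0,0) retry=(0,0,0,0)
8 | B CAS | counter=3 r=(2,2,3,3) succ=(1,1,0,0) retry=(0,1,0,0)
9 | A LOAD | counter=3 r=(3,2,3,3) succ=(1,1,0,0) retry=(0,1,0,0)
10 | A CAS | counter=4 r=(3,2,3,3) succ=(2,1,0,0) retry=(0,1,0,0)
11 | D CAS | counter=4 r=(3,2,3,3) succ=(2,1,0,0) retry=(0,1,0,1)
12 | B LOAD | counter=4 r=(3,4,3,3) succ=(2,1,0,0) retry=(0,1,0,1)
13 | C CAS | counter=4 r=(3,4,3,3) succ=(2,1,0,0) retry=(0,1,1,1)
14 | C LOAD | counter=4 r=(3,4,4,3) succ=(2,1,0,0) retry=(0,1,1,1)
15 | D LOAD | counter=4 r=(3,4,4,4) succ=(2,1,0,0) retry=(0,1,1,1)
16 | D CAS | counter=5 r=(3,4,4,4) succ=(2,1,0,1) retry=(0,1,1,1)
17 | D LOAD | counter=5 r=(3,4,4,5) succ=(2,1,0,1) retry=(0,1,1,1)
18 | C CAS | counter=5 r=(3,4,4,5) succ=(2,1,0,1) retry=(0,1,2,1)
19 | D CAS | counter=6 r=(3,4,4,5) succ=(2,1,0,2) retry=(0,1,2,1)
20 | B CAS | counter=6 r=(3,4,4,5) succ=(2,1,0,2) retry=(0,2,2,1)

counter=6 r=(3,4,4,5) succ=(2,1,0,2) retry=(0,2,2,1)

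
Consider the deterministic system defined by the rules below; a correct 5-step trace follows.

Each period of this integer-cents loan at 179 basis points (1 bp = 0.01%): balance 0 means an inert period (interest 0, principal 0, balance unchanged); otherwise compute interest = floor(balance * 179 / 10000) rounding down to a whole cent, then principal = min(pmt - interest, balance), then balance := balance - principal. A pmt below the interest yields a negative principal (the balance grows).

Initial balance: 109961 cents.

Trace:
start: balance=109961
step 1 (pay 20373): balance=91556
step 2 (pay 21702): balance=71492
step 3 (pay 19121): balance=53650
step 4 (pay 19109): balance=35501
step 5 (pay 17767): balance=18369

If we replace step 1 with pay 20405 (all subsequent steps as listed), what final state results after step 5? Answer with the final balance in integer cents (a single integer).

18335

(re-executing from step 1 with the substitution; state before step 1: balance=109961)
step 1 (pay 20405): balance=91524
step 2 (pay 21702): balance=71460
step 3 (pay 19121): balance=53618
step 4 (pay 19109): balance=35468
step 5 (pay 17767): balance=18335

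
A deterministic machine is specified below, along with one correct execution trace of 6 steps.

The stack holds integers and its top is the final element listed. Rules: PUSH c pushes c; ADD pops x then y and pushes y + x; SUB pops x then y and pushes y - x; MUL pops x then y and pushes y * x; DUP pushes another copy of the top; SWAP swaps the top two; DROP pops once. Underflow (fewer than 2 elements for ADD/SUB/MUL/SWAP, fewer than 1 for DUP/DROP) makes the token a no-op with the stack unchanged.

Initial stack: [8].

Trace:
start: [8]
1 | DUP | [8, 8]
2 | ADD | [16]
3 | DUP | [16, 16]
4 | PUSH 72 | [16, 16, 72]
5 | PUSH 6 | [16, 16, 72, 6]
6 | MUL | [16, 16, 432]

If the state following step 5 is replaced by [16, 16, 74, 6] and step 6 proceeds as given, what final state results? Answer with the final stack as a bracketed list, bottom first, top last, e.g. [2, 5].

[16, 16, 444]

state after step 5 := [16, 16, 74, 6]
6 | MUL | [16, 16, 444]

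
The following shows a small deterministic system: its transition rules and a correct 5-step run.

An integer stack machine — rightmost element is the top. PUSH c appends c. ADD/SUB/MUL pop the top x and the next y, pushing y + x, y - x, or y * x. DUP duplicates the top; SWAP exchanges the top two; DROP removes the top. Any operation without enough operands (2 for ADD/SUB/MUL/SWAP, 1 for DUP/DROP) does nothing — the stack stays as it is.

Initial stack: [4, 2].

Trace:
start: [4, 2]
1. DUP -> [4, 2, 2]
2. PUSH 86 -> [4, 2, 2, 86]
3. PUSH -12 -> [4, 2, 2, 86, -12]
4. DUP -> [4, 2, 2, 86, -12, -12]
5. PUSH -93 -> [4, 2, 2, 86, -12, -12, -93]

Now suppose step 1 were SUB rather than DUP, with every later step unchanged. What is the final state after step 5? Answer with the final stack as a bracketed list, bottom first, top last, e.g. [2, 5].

(re-executing from step 1 with the substitution; state before step 1: [4, 2])
1. SUB -> [2]
2. PUSH 86 -> [2, 86]
3. PUSH -12 -> [2, 86, -12]
4. DUP -> [2, 86, -12, -12]
5. PUSH -93 -> [2, 86, -12, -12, -93]

[2, 86, -12, -12, -93]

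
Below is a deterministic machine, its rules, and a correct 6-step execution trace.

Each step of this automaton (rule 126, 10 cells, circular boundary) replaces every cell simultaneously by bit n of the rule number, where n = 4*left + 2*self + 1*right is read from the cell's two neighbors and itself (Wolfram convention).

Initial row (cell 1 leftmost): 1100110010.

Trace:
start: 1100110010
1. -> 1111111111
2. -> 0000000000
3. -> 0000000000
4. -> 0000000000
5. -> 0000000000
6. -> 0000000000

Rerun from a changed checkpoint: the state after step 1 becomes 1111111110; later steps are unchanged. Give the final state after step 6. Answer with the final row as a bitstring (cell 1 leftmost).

0111111100

state after step 1 := 1111111110
2. -> 1000000011
3. -> 1100000110
4. -> 1110001111
5. -> 0011011000
6. -> 0111111100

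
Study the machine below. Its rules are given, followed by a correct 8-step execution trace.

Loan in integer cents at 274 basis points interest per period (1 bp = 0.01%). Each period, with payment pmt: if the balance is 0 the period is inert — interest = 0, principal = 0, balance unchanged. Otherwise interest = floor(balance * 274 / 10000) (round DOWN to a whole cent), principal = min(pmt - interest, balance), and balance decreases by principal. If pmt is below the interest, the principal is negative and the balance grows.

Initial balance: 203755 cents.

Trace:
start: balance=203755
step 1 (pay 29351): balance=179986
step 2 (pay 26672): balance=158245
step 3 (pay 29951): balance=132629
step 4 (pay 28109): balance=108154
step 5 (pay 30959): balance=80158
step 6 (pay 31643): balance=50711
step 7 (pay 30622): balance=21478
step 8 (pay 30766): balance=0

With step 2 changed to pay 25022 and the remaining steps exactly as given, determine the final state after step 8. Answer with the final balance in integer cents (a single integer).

0

(re-executing from step 2 with the substitution; state before step 2: balance=179986)
step 2 (pay 25022): balance=159895
step 3 (pay 29951): balance=134325
step 4 (pay 28109): balance=109896
step 5 (pay 30959): balance=81948
step 6 (pay 31643): balance=52550
step 7 (pay 30622): balance=23367
step 8 (pay 30766): balance=0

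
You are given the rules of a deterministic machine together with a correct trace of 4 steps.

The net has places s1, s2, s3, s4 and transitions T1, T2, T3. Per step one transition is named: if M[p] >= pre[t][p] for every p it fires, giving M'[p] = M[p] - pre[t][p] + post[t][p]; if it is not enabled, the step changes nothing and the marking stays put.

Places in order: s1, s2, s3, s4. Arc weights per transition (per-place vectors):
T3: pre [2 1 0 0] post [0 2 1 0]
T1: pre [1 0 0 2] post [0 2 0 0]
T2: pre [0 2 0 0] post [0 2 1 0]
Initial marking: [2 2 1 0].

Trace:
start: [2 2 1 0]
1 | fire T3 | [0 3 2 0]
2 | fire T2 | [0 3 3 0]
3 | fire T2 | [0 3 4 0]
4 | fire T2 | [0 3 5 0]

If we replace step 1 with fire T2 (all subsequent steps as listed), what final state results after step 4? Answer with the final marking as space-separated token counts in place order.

(re-executing from step 1 with the substitution; state before step 1: [2 2 1 0])
1 | fire T2 | [2 2 2 0]
2 | fire T2 | [2 2 3 0]
3 | fire T2 | [2 2 4 0]
4 | fire T2 | [2 2 5 0]

2 2 5 0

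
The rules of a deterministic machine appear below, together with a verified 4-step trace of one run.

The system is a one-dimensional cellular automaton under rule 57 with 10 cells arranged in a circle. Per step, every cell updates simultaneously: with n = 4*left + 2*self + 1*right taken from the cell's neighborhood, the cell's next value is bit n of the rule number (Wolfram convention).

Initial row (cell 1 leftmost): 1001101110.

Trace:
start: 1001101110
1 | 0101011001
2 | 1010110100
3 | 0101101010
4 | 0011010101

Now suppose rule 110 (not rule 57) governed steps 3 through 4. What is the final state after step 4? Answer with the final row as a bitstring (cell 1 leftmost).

0000000111

(re-executing steps 3..4 under rule 110; state before step 3: 1010110100)
3 | 1111111101
4 | 0000000111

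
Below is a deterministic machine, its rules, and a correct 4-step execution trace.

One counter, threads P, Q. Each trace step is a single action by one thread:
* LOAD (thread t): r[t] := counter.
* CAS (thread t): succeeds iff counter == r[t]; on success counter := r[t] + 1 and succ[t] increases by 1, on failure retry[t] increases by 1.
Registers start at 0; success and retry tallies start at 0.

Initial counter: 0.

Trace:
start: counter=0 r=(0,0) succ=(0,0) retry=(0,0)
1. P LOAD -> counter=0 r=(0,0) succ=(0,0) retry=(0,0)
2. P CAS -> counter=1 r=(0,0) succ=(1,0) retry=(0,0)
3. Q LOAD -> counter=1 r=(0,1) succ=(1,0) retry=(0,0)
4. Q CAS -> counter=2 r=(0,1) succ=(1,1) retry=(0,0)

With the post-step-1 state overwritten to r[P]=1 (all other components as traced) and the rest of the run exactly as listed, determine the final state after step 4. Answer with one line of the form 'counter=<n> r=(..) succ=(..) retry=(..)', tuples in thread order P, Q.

state after step 1 := counter=0 r=(1,0) succ=(0,0) retry=(0,0)
2. P CAS -> counter=0 r=(1,0) succ=(0,0) retry=(1,0)
3. Q LOAD -> counter=0 r=(1,0) succ=(0,0) retry=(1,0)
4. Q CAS -> counter=1 r=(1,0) succ=(0,1) retry=(1,0)

counter=1 r=(1,0) succ=(0,1) retry=(1,0)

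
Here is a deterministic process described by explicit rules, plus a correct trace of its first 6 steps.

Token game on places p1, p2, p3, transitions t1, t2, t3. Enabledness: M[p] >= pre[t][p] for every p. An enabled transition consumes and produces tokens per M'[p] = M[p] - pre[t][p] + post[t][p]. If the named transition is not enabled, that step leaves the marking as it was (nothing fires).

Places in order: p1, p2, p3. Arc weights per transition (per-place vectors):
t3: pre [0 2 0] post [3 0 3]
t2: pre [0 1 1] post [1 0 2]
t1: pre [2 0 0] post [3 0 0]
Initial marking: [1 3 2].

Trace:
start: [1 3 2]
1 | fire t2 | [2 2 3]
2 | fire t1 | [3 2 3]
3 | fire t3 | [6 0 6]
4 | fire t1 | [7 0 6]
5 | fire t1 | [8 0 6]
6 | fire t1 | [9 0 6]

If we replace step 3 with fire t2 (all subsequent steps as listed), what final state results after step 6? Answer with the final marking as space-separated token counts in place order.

7 1 4

(re-executing from step 3 with the substitution; state before step 3: [3 2 3])
3 | fire t2 | [4 1 4]
4 | fire t1 | [5 1 4]
5 | fire t1 | [6 1 4]
6 | fire t1 | [7 1 4]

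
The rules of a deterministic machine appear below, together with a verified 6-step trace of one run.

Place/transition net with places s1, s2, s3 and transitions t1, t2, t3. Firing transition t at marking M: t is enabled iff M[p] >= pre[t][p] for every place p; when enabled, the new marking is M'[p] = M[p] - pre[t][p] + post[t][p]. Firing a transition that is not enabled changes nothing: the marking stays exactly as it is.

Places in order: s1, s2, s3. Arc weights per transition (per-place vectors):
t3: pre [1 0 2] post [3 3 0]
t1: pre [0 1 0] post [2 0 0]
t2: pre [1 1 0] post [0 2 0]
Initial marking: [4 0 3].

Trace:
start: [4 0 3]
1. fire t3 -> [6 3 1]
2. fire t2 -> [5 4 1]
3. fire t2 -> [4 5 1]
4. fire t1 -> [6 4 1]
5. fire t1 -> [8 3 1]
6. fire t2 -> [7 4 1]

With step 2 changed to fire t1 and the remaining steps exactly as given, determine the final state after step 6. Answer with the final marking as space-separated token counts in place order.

10 2 1

(re-executing from step 2 with the substitution; state before step 2: [6 3 1])
2. fire t1 -> [8 2 1]
3. fire t2 -> [7 3 1]
4. fire t1 -> [9 2 1]
5. fire t1 -> [11 1 1]
6. fire t2 -> [10 2 1]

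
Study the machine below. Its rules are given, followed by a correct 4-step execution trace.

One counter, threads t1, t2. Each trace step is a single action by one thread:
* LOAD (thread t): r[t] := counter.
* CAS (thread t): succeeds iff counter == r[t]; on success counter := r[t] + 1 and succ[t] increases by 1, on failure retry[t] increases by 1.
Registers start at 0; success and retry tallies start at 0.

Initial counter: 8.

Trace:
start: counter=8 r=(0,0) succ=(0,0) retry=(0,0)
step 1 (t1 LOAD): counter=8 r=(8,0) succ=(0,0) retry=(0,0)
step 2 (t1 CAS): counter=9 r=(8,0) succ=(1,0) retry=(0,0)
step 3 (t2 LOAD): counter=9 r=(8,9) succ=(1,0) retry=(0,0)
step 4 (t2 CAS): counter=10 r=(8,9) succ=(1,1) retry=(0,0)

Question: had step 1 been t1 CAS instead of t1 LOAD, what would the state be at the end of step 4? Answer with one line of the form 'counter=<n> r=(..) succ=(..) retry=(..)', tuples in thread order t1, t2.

(re-executing from step 1 with the substitution; state before step 1: counter=8 r=(0,0) succ=(0,0) retry=(0,0))
step 1 (t1 CAS): counter=8 r=(0,0) succ=(0,0) retry=(1,0)
step 2 (t1 CAS): counter=8 r=(0,0) succ=(0,0) retry=(2,0)
step 3 (t2 LOAD): counter=8 r=(0,8) succ=(0,0) retry=(2,0)
step 4 (t2 CAS): counter=9 r=(0,8) succ=(0,1) retry=(2,0)

counter=9 r=(0,8) succ=(0,1) retry=(2,0)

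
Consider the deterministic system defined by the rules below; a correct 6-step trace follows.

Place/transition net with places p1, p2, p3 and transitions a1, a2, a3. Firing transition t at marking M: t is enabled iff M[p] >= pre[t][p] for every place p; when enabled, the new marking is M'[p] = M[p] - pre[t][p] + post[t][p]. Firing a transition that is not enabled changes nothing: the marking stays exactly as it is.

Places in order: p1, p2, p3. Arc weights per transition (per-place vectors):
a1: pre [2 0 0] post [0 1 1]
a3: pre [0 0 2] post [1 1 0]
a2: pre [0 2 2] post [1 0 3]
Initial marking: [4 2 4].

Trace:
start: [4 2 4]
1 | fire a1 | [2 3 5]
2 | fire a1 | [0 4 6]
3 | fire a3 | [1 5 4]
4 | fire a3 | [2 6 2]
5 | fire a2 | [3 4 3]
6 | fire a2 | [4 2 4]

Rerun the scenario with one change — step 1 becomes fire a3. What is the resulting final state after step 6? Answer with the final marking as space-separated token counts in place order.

4 5 1

(re-executing from step 1 with the substitution; state before step 1: [4 2 4])
1 | fire a3 | [5 3 2]
2 | fire a1 | [3 4 3]
3 | fire a3 | [4 5 1]
4 | fire a3 | [4 5 1]
5 | fire a2 | [4 5 1]
6 | fire a2 | [4 5 1]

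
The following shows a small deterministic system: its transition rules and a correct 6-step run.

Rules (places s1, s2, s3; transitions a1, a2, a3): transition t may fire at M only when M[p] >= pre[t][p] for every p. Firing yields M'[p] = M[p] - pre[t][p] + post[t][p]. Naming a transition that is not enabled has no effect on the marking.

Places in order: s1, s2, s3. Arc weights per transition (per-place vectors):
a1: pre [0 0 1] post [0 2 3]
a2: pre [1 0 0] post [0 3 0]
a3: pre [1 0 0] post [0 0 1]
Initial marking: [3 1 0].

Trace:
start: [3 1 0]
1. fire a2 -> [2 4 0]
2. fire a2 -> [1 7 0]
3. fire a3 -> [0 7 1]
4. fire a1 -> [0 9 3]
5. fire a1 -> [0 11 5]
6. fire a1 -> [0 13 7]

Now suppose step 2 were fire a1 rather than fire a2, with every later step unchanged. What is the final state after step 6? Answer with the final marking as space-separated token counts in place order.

1 10 7

(re-executing from step 2 with the substitution; state before step 2: [2 4 0])
2. fire a1 -> [2 4 0]
3. fire a3 -> [1 4 1]
4. fire a1 -> [1 6 3]
5. fire a1 -> [1 8 5]
6. fire a1 -> [1 10 7]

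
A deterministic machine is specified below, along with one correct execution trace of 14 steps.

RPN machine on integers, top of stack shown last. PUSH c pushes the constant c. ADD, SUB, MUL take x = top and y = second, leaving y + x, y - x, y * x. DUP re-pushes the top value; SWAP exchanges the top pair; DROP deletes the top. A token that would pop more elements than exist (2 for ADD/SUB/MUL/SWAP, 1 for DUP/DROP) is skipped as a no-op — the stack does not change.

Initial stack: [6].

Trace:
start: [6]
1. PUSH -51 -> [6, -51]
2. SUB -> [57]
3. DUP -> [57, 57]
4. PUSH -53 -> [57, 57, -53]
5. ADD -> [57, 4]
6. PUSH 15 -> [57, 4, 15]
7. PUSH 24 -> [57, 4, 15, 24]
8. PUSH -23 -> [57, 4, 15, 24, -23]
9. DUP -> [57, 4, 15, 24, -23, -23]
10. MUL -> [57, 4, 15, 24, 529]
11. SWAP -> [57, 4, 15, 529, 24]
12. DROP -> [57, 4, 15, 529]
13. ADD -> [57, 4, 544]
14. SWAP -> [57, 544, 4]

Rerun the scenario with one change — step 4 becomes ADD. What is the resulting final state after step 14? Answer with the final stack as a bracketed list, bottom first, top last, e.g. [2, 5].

[544, 114]

(re-executing from step 4 with the substitution; state before step 4: [57, 57])
4. ADD -> [114]
5. ADD -> [114]
6. PUSH 15 -> [114, 15]
7. PUSH 24 -> [114, 15, 24]
8. PUSH -23 -> [114, 15, 24, -23]
9. DUP -> [114, 15, 24, -23, -23]
10. MUL -> [114, 15, 24, 529]
11. SWAP -> [114, 15, 529, 24]
12. DROP -> [114, 15, 529]
13. ADD -> [114, 544]
14. SWAP -> [544, 114]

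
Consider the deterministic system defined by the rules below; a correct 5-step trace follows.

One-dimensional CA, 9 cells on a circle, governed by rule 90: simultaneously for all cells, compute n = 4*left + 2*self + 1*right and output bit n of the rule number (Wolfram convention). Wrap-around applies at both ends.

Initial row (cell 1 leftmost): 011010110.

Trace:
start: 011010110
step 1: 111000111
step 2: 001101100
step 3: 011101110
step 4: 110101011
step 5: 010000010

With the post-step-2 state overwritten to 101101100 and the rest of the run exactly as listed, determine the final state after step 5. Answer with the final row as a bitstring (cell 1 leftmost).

state after step 2 := 101101100
step 3: 001101111
step 4: 111101001
step 5: 000100111

000100111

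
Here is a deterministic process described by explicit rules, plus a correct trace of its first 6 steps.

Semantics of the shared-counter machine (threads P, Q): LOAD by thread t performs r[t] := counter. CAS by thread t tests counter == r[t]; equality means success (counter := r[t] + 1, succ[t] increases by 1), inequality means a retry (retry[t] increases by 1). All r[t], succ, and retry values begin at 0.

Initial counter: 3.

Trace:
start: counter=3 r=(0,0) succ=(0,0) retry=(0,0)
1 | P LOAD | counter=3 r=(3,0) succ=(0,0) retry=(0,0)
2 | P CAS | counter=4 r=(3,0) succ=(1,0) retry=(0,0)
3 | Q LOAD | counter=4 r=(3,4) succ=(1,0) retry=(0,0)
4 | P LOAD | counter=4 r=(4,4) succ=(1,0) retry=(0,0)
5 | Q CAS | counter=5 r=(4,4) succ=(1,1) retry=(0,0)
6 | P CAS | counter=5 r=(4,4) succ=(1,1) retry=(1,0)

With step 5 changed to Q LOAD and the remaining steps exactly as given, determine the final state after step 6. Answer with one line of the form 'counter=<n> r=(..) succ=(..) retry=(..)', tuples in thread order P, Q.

(re-executing from step 5 with the substitution; state before step 5: counter=4 r=(4,4) succ=(1,0) retry=(0,0))
5 | Q LOAD | counter=4 r=(4,4) succ=(1,0) retry=(0,0)
6 | P CAS | counter=5 r=(4,4) succ=(2,0) retry=(0,0)

counter=5 r=(4,4) succ=(2,0) retry=(0,0)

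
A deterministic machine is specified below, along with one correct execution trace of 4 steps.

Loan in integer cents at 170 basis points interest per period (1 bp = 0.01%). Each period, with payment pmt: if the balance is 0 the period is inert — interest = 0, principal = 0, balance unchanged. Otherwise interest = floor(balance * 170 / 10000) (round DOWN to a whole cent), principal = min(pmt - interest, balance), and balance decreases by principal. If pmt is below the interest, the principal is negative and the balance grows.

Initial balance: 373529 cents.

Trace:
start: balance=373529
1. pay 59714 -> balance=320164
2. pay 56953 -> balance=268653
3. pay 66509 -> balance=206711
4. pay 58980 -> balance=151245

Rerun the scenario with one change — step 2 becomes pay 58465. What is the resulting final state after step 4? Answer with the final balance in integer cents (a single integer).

(re-executing from step 2 with the substitution; state before step 2: balance=320164)
2. pay 58465 -> balance=267141
3. pay 66509 -> balance=205173
4. pay 58980 -> balance=149680

149680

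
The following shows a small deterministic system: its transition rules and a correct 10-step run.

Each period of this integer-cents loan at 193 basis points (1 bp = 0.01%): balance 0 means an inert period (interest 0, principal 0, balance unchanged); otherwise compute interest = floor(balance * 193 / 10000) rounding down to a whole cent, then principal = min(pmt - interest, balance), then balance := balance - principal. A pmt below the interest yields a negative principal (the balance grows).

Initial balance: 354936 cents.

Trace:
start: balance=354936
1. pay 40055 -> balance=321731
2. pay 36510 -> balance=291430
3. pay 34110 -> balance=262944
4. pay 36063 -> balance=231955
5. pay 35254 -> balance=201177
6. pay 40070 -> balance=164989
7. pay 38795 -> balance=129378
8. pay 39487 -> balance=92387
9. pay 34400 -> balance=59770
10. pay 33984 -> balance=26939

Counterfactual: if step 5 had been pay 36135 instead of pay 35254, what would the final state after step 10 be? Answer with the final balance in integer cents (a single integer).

25970

(re-executing from step 5 with the substitution; state before step 5: balance=231955)
5. pay 36135 -> balance=200296
6. pay 40070 -> balance=164091
7. pay 38795 -> balance=128462
8. pay 39487 -> balance=91454
9. pay 34400 -> balance=58819
10. pay 33984 -> balance=25970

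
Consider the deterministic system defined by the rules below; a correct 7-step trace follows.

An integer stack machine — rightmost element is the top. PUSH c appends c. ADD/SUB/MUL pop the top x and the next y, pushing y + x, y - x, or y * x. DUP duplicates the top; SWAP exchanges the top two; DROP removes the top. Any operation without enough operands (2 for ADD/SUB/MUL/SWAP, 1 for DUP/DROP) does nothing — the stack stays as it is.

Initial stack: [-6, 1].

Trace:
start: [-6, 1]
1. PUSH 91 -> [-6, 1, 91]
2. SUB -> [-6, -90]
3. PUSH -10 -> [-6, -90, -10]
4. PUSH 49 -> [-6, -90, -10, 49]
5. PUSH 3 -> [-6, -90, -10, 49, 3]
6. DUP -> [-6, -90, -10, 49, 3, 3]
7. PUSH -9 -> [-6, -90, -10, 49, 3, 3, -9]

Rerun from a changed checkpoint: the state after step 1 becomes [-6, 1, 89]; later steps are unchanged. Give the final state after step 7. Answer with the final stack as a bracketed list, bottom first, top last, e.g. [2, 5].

state after step 1 := [-6, 1, 89]
2. SUB -> [-6, -88]
3. PUSH -10 -> [-6, -88, -10]
4. PUSH 49 -> [-6, -88, -10, 49]
5. PUSH 3 -> [-6, -88, -10, 49, 3]
6. DUP -> [-6, -88, -10, 49, 3, 3]
7. PUSH -9 -> [-6, -88, -10, 49, 3, 3, -9]

[-6, -88, -10, 49, 3, 3, -9]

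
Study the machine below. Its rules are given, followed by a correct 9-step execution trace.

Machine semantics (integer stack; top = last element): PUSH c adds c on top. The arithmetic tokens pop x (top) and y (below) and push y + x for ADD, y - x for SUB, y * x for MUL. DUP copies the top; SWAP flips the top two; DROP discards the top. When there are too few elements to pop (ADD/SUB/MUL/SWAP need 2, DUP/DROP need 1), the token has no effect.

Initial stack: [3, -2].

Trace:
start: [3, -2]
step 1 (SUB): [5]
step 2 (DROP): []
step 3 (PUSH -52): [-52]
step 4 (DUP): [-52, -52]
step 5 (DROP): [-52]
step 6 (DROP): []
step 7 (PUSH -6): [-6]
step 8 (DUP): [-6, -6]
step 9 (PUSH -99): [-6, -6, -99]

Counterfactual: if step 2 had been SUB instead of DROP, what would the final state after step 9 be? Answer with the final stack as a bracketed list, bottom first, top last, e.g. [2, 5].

(re-executing from step 2 with the substitution; state before step 2: [5])
step 2 (SUB): [5]
step 3 (PUSH -52): [5, -52]
step 4 (DUP): [5, -52, -52]
step 5 (DROP): [5, -52]
step 6 (DROP): [5]
step 7 (PUSH -6): [5, -6]
step 8 (DUP): [5, -6, -6]
step 9 (PUSH -99): [5, -6, -6, -99]

[5, -6, -6, -99]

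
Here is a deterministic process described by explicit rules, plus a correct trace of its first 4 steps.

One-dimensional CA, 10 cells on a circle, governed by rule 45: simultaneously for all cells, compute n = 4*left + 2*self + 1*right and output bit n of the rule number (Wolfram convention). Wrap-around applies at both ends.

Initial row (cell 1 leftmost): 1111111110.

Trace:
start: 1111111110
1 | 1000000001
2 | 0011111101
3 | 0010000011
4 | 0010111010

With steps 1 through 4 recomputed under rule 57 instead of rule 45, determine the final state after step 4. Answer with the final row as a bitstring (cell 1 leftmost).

1011111001

(re-executing steps 1..4 under rule 57; state before step 1: 1111111110)
1 | 1000000001
2 | 0111111101
3 | 1100000010
4 | 1011111001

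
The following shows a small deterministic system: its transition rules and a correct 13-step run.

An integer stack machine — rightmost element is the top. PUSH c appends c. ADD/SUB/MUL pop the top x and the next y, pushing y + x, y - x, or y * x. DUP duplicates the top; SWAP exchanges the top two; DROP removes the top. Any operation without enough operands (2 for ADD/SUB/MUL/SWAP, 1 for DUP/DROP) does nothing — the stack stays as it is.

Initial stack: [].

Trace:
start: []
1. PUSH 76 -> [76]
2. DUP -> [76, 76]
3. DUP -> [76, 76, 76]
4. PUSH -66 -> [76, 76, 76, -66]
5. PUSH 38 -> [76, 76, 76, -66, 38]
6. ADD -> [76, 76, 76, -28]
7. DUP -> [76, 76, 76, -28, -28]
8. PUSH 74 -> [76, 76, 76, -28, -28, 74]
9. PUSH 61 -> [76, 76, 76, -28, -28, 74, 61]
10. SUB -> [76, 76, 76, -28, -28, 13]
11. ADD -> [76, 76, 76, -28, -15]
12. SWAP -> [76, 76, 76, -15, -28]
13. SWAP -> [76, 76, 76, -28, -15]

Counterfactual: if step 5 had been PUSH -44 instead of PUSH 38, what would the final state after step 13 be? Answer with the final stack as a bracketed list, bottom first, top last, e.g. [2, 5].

[76, 76, 76, -110, -97]

(re-executing from step 5 with the substitution; state before step 5: [76, 76, 76, -66])
5. PUSH -44 -> [76, 76, 76, -66, -44]
6. ADD -> [76, 76, 76, -110]
7. DUP -> [76, 76, 76, -110, -110]
8. PUSH 74 -> [76, 76, 76, -110, -110, 74]
9. PUSH 61 -> [76, 76, 76, -110, -110, 74, 61]
10. SUB -> [76, 76, 76, -110, -110, 13]
11. ADD -> [76, 76, 76, -110, -97]
12. SWAP -> [76, 76, 76, -97, -110]
13. SWAP -> [76, 76, 76, -110, -97]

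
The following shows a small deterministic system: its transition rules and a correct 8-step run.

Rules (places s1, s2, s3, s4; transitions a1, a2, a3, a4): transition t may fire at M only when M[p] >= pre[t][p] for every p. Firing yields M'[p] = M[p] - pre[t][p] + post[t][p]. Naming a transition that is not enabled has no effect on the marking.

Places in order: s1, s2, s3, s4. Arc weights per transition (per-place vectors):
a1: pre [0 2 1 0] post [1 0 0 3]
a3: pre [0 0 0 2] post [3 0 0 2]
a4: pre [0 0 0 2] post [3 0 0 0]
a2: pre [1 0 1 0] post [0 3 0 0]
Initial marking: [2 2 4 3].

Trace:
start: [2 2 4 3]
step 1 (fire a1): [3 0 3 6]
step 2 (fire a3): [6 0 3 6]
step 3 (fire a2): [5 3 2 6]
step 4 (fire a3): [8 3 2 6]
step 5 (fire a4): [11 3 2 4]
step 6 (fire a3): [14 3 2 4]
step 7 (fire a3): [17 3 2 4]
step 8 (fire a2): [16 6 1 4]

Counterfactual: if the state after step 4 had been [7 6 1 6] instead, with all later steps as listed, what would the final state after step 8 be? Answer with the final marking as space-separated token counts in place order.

state after step 4 := [7 6 1 6]
step 5 (fire a4): [10 6 1 4]
step 6 (fire a3): [13 6 1 4]
step 7 (fire a3): [16 6 1 4]
step 8 (fire a2): [15 9 0 4]

15 9 0 4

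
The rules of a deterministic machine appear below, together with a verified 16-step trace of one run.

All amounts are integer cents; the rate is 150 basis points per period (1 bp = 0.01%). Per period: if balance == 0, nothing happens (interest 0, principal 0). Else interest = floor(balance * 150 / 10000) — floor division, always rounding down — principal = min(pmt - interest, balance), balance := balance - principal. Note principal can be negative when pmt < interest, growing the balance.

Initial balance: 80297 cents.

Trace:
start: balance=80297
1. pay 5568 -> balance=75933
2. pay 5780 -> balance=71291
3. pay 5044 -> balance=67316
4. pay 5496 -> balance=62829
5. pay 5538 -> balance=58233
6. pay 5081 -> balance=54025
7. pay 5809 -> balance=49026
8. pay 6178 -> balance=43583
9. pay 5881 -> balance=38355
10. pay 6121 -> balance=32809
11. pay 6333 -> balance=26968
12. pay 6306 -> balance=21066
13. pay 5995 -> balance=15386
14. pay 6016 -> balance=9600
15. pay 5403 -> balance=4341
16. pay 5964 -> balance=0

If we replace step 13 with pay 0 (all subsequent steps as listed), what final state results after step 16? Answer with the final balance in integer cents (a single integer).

4710

(re-executing from step 13 with the substitution; state before step 13: balance=21066)
13. pay 0 -> balance=21381
14. pay 6016 -> balance=15685
15. pay 5403 -> balance=10517
16. pay 5964 -> balance=4710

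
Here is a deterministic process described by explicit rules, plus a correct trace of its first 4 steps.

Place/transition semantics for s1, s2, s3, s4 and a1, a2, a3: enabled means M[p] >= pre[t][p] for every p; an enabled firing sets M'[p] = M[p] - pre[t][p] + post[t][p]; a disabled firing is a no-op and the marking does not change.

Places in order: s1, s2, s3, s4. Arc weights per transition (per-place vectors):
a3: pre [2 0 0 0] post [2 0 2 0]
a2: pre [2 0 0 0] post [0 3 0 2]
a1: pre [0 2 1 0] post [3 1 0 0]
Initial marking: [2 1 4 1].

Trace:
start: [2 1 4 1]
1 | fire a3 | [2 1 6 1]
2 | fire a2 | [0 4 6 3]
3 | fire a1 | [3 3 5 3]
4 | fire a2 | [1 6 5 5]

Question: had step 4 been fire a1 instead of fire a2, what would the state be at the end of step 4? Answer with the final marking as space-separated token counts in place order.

(re-executing from step 4 with the substitution; state before step 4: [3 3 5 3])
4 | fire a1 | [6 2 4 3]

6 2 4 3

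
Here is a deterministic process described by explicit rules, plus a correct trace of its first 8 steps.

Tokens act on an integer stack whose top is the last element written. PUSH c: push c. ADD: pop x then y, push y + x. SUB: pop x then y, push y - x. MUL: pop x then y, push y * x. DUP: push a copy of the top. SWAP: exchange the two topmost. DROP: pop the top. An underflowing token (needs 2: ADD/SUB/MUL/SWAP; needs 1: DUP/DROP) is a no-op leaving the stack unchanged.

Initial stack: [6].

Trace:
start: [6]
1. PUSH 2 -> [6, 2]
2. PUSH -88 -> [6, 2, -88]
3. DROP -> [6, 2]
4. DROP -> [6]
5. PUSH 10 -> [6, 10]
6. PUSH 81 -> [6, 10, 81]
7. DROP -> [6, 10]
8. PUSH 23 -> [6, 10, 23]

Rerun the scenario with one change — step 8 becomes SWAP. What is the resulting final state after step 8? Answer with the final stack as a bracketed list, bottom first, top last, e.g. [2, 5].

(re-executing from step 8 with the substitution; state before step 8: [6, 10])
8. SWAP -> [10, 6]

[10, 6]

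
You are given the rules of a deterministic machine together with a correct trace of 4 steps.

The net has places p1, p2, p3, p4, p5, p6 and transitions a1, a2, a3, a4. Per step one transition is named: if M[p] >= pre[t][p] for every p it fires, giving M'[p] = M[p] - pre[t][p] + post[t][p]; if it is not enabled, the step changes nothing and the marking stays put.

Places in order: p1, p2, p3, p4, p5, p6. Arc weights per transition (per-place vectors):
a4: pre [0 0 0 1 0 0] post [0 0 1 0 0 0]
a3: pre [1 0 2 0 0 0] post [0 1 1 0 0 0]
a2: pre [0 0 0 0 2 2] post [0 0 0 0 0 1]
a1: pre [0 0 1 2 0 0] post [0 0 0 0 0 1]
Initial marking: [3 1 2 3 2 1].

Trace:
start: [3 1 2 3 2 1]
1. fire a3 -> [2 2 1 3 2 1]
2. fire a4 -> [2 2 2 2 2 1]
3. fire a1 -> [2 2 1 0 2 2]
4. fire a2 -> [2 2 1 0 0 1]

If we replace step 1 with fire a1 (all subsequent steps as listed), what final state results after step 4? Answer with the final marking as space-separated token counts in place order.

(re-executing from step 1 with the substitution; state before step 1: [3 1 2 3 2 1])
1. fire a1 -> [3 1 1 1 2 2]
2. fire a4 -> [3 1 2 0 2 2]
3. fire a1 -> [3 1 2 0 2 2]
4. fire a2 -> [3 1 2 0 0 1]

3 1 2 0 0 1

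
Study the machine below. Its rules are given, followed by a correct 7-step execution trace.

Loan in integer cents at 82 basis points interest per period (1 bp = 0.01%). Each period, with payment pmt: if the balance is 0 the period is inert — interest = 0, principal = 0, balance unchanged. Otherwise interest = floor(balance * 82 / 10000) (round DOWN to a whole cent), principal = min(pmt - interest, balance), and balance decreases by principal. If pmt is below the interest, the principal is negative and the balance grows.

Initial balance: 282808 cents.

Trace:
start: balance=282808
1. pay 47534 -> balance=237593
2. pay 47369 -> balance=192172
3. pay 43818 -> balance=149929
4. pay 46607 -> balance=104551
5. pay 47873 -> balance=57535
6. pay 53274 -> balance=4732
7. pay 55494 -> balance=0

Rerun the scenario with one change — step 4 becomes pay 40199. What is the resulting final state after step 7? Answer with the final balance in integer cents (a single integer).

(re-executing from step 4 with the substitution; state before step 4: balance=149929)
4. pay 40199 -> balance=110959
5. pay 47873 -> balance=63995
6. pay 53274 -> balance=11245
7. pay 55494 -> balance=0

0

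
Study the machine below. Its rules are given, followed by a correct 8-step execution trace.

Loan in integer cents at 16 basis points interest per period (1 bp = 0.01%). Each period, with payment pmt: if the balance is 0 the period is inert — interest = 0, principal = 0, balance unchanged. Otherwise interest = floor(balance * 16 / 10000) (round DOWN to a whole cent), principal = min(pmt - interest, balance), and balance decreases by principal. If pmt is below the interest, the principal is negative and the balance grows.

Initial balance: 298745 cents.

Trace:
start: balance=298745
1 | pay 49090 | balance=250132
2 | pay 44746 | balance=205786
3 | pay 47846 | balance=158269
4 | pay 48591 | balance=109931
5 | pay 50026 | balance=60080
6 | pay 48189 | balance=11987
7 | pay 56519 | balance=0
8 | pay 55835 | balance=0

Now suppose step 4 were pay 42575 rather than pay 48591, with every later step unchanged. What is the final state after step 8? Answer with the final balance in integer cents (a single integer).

(re-executing from step 4 with the substitution; state before step 4: balance=158269)
4 | pay 42575 | balance=115947
5 | pay 50026 | balance=66106
6 | pay 48189 | balance=18022
7 | pay 56519 | balance=0
8 | pay 55835 | balance=0

0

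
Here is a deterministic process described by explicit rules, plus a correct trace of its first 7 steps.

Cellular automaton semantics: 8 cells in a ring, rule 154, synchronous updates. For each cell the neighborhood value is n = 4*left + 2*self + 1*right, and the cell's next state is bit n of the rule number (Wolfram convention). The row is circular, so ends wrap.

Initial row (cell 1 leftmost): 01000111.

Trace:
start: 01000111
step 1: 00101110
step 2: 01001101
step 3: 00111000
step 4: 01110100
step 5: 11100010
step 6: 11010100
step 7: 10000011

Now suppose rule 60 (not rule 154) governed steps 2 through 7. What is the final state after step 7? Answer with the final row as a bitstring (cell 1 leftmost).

11111111

(re-executing steps 2..7 under rule 60; state before step 2: 00101110)
step 2: 00111001
step 3: 10100101
step 4: 01110111
step 5: 11001100
step 6: 10101010
step 7: 11111111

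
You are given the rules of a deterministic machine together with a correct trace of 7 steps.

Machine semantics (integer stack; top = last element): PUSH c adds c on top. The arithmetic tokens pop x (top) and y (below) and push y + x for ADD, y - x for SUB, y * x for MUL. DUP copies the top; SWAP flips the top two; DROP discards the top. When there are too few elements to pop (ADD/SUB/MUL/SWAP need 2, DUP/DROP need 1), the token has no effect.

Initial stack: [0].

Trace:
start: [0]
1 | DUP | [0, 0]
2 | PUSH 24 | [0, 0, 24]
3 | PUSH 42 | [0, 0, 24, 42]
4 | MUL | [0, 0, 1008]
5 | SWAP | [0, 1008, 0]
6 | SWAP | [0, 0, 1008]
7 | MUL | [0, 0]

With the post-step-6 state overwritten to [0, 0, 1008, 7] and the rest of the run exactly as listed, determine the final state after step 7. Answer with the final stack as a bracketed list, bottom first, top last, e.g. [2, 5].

state after step 6 := [0, 0, 1008, 7]
7 | MUL | [0, 0, 7056]

[0, 0, 7056]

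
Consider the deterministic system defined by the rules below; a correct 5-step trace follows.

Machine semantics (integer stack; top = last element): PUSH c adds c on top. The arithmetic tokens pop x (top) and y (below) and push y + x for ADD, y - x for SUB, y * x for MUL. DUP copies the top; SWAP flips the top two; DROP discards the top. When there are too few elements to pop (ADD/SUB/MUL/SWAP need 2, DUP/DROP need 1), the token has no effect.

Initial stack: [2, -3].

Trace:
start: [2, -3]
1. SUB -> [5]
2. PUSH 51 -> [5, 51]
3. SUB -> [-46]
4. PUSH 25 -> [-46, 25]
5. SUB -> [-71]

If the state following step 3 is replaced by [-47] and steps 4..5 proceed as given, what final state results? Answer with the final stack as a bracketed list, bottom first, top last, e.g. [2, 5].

state after step 3 := [-47]
4. PUSH 25 -> [-47, 25]
5. SUB -> [-72]

[-72]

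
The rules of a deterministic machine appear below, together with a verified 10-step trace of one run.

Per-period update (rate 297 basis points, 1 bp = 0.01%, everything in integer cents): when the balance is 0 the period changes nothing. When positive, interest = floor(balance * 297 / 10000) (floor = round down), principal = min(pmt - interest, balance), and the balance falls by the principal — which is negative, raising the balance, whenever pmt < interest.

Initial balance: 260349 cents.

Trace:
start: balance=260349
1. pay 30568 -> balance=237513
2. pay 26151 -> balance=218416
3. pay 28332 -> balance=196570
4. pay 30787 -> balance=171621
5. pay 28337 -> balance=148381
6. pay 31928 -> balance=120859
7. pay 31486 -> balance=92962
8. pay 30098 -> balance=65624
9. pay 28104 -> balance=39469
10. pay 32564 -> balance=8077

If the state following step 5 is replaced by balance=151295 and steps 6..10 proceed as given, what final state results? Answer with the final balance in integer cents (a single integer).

state after step 5 := balance=151295
6. pay 31928 -> balance=123860
7. pay 31486 -> balance=96052
8. pay 30098 -> balance=68806
9. pay 28104 -> balance=42745
10. pay 32564 -> balance=11450

11450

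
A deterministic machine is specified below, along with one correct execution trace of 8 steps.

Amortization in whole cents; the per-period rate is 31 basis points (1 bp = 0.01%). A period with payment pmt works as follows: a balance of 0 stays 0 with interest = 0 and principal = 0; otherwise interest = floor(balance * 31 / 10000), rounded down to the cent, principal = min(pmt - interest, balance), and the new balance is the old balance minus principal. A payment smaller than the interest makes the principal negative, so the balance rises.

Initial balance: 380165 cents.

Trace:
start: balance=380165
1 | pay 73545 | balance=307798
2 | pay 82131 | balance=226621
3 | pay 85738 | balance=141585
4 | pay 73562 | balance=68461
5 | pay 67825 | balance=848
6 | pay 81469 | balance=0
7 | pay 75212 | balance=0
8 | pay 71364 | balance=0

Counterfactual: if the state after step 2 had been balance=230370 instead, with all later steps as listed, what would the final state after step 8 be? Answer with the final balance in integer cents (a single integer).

state after step 2 := balance=230370
3 | pay 85738 | balance=145346
4 | pay 73562 | balance=72234
5 | pay 67825 | balance=4632
6 | pay 81469 | balance=0
7 | pay 75212 | balance=0
8 | pay 71364 | balance=0

0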